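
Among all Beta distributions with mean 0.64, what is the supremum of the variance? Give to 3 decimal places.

Var = μ(1−μ)/(α+β+1), which approaches μ(1−μ) as α+β → 0.
So the supremum is μ(1−μ) = 0.64×0.36 = 0.230.

0.230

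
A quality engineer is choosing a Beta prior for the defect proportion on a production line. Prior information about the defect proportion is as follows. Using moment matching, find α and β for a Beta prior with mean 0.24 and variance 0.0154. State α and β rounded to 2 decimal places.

α = 2.60, β = 8.24

Let s = α+β. The Beta variance is μ(1−μ)/(s+1).
So s+1 = μ(1−μ)/σ² = (0.24×0.76)/0.0154 = 0.1824/0.0154 = 11.8442, giving s = 10.8442.
Then α = μs = 0.24×10.8442 = 2.60 and β = (1−μ)s = 0.76×10.8442 = 8.24.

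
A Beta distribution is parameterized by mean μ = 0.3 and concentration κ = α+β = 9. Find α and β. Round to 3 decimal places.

α = 2.700, β = 6.300

Split κ in proportion μ : (1−μ): α = 0.3·9 = 2.700, β = 9 − 2.700 = 6.300.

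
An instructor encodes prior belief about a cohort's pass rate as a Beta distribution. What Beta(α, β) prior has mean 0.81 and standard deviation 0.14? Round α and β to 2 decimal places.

α = 5.55, β = 1.30

First σ² = 0.0196. Setting α = μn, β = (1−μ)n with n = α+β,
μ(1−μ)/(n+1) = 0.0196 ⇒ n+1 = 0.1539/0.0196 = 7.8520 ⇒ n = 6.8520.
Hence α = 0.81×6.8520 = 5.55, β = 0.19×6.8520 = 1.30.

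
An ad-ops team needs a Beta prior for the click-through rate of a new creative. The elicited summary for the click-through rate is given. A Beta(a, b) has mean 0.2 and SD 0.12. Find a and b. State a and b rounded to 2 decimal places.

Variance = 0.12² = 0.0144. The moment-matching identity a+b = μ(1−μ)/Var − 1 gives
a+b = 0.16/0.0144 − 1 = 10.1111, so a = μ·10.1111 = 2.02 and b = (1−μ)·10.1111 = 8.09.

a = 2.02, b = 8.09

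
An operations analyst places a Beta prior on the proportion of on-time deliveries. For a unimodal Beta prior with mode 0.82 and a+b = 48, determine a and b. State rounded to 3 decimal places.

a = 38.720, b = 9.280

Mode = (a−1)/(κ−2) with κ = a+b, so a−1 = 0.82·46 = 37.720.
a = 38.720; b = κ − a = 9.280.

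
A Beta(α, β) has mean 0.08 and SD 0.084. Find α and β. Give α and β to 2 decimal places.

σ² = 0.084² = 0.007056.
With s = α+β, Var = μ(1−μ)/(s+1), so s+1 = (0.08×0.92)/0.007056 = 10.4308 and s = 9.4308.
α = μs = 0.75, β = (1−μ)s = 8.68.

α = 0.75, β = 8.68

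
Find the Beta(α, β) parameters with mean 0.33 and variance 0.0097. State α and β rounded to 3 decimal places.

By moment matching, α+β = μ(1−μ)/σ² − 1 = (0.33·0.67)/0.0097 − 1 = 22.7938 − 1 = 21.7938.
Since α/(α+β) = μ, α = 0.33·21.7938 = 7.192 and β = 0.67·21.7938 = 14.602.

α = 7.192, β = 14.602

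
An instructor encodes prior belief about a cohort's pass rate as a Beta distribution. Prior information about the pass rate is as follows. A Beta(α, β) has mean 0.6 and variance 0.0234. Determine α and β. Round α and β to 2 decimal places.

Let s = α+β. The Beta variance is μ(1−μ)/(s+1).
So s+1 = μ(1−μ)/σ² = (0.6×0.4)/0.0234 = 0.24/0.0234 = 10.2564, giving s = 9.2564.
Then α = μs = 0.6×9.2564 = 5.55 and β = (1−μ)s = 0.4×9.2564 = 3.70.

α = 5.55, β = 3.70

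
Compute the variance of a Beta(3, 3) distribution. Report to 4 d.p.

0.0357

μ = 3/6 = 0.500000; Var = μ(1−μ)/(α+β+1) = 0.2500000/7 = 0.0357.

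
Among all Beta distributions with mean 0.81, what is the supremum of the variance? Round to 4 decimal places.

0.1539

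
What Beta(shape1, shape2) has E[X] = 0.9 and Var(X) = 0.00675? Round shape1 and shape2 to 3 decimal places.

By moment matching, shape1+shape2 = μ(1−μ)/σ² − 1 = (0.9·0.1)/0.00675 − 1 = 13.3333 − 1 = 12.3333.
Since shape1/(shape1+shape2) = μ, shape1 = 0.9·12.3333 = 11.100 and shape2 = 0.1·12.3333 = 1.233.

shape1 = 11.100, shape2 = 1.233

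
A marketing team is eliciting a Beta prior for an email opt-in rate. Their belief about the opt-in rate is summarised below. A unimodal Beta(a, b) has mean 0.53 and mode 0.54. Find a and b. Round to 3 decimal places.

a = 4.240, b = 3.760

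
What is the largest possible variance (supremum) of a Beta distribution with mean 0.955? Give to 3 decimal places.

Var = μ(1−μ)/(α+β+1), which approaches μ(1−μ) as α+β → 0.
So the supremum is μ(1−μ) = 0.955×0.045 = 0.043.

0.043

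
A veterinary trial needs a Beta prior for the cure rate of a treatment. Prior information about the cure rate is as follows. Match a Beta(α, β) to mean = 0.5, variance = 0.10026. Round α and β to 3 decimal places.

α = 0.747, β = 0.747

Write ν = α+β; then α = μν and Var = μ(1−μ)/(ν+1).
ν = μ(1−μ)/Var − 1 = 0.25/0.10026 − 1 = 1.4935.
α = 0.5·1.4935 = 0.747, β = 0.5·1.4935 = 0.747.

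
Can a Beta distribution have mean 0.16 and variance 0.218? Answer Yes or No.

No

For any Beta, Var(X) < E[X]·(1−E[X]).
Here μ(1−μ) = 0.16×0.84 = 0.1344, and 0.218 ≥ 0.1344.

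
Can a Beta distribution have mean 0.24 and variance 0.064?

Yes

A Beta with mean μ has variance μ(1−μ)/(α+β+1) < μ(1−μ).
Here μ(1−μ) = 0.24×0.76 = 0.1824, and 0.064 < 0.1824.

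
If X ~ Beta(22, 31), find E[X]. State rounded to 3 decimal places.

E[X] = α/(α+β) = 22/53 = 0.415.

0.415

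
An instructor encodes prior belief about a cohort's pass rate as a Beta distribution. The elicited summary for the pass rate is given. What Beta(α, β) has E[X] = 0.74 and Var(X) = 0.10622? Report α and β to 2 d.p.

Let s = α+β. The Beta variance is μ(1−μ)/(s+1).
So s+1 = μ(1−μ)/σ² = (0.74×0.26)/0.10622 = 0.1924/0.10622 = 1.8113, giving s = 0.8113.
Then α = μs = 0.74×0.8113 = 0.60 and β = (1−μ)s = 0.26×0.8113 = 0.21.

α = 0.60, β = 0.21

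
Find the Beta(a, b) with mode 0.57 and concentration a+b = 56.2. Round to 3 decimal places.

a = 31.894, b = 24.306

For a,b>1 the mode is (a−1)/(a+b−2), so a = mode·(κ−2)+1 = 0.57×54.2+1 = 31.894.
And b = (1−mode)·(κ−2)+1 = 0.43×54.2+1 = 24.306.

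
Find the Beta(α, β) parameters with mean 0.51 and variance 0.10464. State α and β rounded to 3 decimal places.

α = 0.708, β = 0.680

Let s = α+β. The Beta variance is μ(1−μ)/(s+1).
So s+1 = μ(1−μ)/σ² = (0.51×0.49)/0.10464 = 0.2499/0.10464 = 2.3882, giving s = 1.3882.
Then α = μs = 0.51×1.3882 = 0.708 and β = (1−μ)s = 0.49×1.3882 = 0.680.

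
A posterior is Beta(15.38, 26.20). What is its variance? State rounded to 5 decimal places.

0.00547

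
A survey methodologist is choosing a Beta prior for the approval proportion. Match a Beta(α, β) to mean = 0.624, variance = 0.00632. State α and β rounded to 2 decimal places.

α = 22.54, β = 13.58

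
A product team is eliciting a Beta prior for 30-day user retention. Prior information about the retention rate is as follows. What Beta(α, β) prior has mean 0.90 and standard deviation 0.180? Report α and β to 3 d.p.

Variance = 0.180² = 0.032400. The moment-matching identity α+β = μ(1−μ)/Var − 1 gives
α+β = 0.0900/0.032400 − 1 = 1.7778, so α = μ·1.7778 = 1.600 and β = (1−μ)·1.7778 = 0.178.

α = 1.600, β = 0.178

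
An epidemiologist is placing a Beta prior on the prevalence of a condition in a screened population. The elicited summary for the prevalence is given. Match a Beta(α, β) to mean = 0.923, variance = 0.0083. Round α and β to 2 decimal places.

α = 6.98, β = 0.58

Write ν = α+β; then α = μν and Var = μ(1−μ)/(ν+1).
ν = μ(1−μ)/Var − 1 = 0.071071/0.0083 − 1 = 7.5628.
α = 0.923·7.5628 = 6.98, β = 0.077·7.5628 = 0.58.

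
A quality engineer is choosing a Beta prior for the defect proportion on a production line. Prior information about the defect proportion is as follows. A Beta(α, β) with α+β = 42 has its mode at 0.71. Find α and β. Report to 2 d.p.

α = 29.40, β = 12.60

Since the density peak of Beta(α,β) is at (α−1)/(α+β−2),
α = 1 + 0.71(42−2) = 29.40 and β = 42 − 29.40 = 12.60.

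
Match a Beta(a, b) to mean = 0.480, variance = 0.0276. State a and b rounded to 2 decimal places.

a = 3.86, b = 4.18

Let s = a+b. The Beta variance is μ(1−μ)/(s+1).
So s+1 = μ(1−μ)/σ² = (0.480×0.520)/0.0276 = 0.249600/0.0276 = 9.0435, giving s = 8.0435.
Then a = μs = 0.480×8.0435 = 3.86 and b = (1−μ)s = 0.520×8.0435 = 4.18.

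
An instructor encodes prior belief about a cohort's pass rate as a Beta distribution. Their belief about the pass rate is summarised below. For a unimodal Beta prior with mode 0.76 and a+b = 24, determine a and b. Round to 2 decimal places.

a = 17.72, b = 6.28

Mode = (a−1)/(κ−2) with κ = a+b, so a−1 = 0.76·22 = 16.72.
a = 17.72; b = κ − a = 6.28.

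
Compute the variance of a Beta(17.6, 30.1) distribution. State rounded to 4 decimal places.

0.0048

Var = αβ/[(α+β)²(α+β+1)] = (17.6×30.1)/(47.7²×48.7) = 529.76/110806.623 = 0.0048.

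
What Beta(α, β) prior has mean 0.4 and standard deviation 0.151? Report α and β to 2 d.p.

α = 3.81, β = 5.72

Variance = 0.151² = 0.022801. The moment-matching identity α+β = μ(1−μ)/Var − 1 gives
α+β = 0.24/0.022801 − 1 = 9.5259, so α = μ·9.5259 = 3.81 and β = (1−μ)·9.5259 = 5.72.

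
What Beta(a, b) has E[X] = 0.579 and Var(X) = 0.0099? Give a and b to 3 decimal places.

By moment matching, a+b = μ(1−μ)/σ² − 1 = (0.579·0.421)/0.0099 − 1 = 24.6221 − 1 = 23.6221.
Since a/(a+b) = μ, a = 0.579·23.6221 = 13.677 and b = 0.421·23.6221 = 9.945.

a = 13.677, b = 9.945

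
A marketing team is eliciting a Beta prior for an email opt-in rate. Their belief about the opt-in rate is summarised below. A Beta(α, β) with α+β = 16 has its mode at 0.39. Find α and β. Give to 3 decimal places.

α = 6.460, β = 9.540

For α,β>1 the mode is (α−1)/(α+β−2), so α = mode·(κ−2)+1 = 0.39×14+1 = 6.460.
And β = (1−mode)·(κ−2)+1 = 0.61×14+1 = 9.540.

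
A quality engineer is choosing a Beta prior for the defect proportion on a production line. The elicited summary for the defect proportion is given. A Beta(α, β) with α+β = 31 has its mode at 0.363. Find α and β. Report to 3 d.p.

α = 11.527, β = 19.473

Mode = (α−1)/(κ−2) with κ = α+β, so α−1 = 0.363·29 = 10.527.
α = 11.527; β = κ − α = 19.473.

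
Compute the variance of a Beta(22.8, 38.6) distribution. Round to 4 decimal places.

0.0037

α+β = 61.4 and αβ = 880.08, so Var = αβ/[(α+β)²(α+β+1)] = 880.08/235245.504 = 0.0037.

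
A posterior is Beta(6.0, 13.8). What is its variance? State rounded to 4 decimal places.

Var = αβ/[(α+β)²(α+β+1)] = (6.0×13.8)/(19.8²×20.8) = 82.80/8154.432 = 0.0102.

0.0102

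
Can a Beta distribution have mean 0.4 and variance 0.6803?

The Beta variance bound is σ² < μ(1−μ).
Here μ(1−μ) = 0.4×0.6 = 0.24, and 0.6803 ≥ 0.24.

No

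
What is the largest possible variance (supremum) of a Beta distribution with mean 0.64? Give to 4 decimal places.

0.2304

Var = μ(1−μ)/(α+β+1), which approaches μ(1−μ) as α+β → 0.
So the supremum is μ(1−μ) = 0.64×0.36 = 0.2304.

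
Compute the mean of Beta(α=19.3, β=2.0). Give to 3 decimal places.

0.906

E[X] = α/(α+β) = 19.3/21.3 = 0.906.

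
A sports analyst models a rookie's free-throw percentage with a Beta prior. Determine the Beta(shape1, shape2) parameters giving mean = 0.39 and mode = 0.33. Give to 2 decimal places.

shape1 = 2.21, shape2 = 3.46

Let s = shape1+shape2. Mean gives shape1 = μs = 0.39s; mode gives (shape1−1)/(s−2) = 0.33.
Substituting: 0.39s − 1 = 0.33(s−2) = 0.33s − 0.66, so 0.06s = 0.34 and s = 5.6667.
Then shape1 = 0.39×5.6667 = 2.21 and shape2 = s−shape1 = 3.46.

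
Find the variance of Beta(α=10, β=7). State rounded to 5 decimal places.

μ = 10/17 = 0.588235; Var = μ(1−μ)/(α+β+1) = 0.2422145/18 = 0.01346.

0.01346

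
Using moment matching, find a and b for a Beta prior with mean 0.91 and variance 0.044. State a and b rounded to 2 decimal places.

a = 0.78, b = 0.08

Let s = a+b. The Beta variance is μ(1−μ)/(s+1).
So s+1 = μ(1−μ)/σ² = (0.91×0.09)/0.044 = 0.0819/0.044 = 1.8614, giving s = 0.8614.
Then a = μs = 0.91×0.8614 = 0.78 and b = (1−μ)s = 0.09×0.8614 = 0.08.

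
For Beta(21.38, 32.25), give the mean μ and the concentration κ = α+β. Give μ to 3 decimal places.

μ = 0.399, κ = 53.63

κ = α+β = 21.38+32.25 = 53.63; μ = α/κ = 21.38/53.63 = 0.399.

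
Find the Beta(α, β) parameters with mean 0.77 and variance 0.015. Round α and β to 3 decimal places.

Write ν = α+β; then α = μν and Var = μ(1−μ)/(ν+1).
ν = μ(1−μ)/Var − 1 = 0.1771/0.015 − 1 = 10.8067.
α = 0.77·10.8067 = 8.321, β = 0.23·10.8067 = 2.486.

α = 8.321, β = 2.486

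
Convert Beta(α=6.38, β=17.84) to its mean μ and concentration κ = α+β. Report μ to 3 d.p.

μ = 0.263, κ = 24.22

κ = α+β = 6.38+17.84 = 24.22; μ = α/κ = 6.38/24.22 = 0.263.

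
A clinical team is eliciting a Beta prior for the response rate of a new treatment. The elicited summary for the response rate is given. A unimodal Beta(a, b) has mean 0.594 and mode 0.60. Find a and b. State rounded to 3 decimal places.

a = 19.800, b = 13.533

Let s = a+b. Mean gives a = μs = 0.594s; mode gives (a−1)/(s−2) = 0.60.
Substituting: 0.594s − 1 = 0.60(s−2) = 0.60s − 1.20, so -0.006s = -0.20 and s = 33.3333.
Then a = 0.594×33.3333 = 19.800 and b = s−a = 13.533.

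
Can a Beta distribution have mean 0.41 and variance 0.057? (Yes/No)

A Beta with mean μ has variance μ(1−μ)/(α+β+1) < μ(1−μ).
Here μ(1−μ) = 0.41×0.59 = 0.2419, and 0.057 < 0.2419.

Yes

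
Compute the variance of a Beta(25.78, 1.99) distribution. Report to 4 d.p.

0.0023

Var = αβ/[(α+β)²(α+β+1)] = (25.78×1.99)/(27.77²×28.77) = 51.3022/22186.644333 = 0.0023.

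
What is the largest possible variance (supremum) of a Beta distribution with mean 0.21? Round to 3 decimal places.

Var = μ(1−μ)/(α+β+1), which approaches μ(1−μ) as α+β → 0.
So the supremum is μ(1−μ) = 0.21×0.79 = 0.166.

0.166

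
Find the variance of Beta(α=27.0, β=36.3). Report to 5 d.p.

0.00380

μ = 27.0/63.3 = 0.426540; Var = μ(1−μ)/(α+β+1) = 0.2446037/64.3 = 0.00380.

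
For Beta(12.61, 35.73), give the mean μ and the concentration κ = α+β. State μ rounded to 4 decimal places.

μ = 0.2609, κ = 48.34

κ = α+β = 12.61+35.73 = 48.34; μ = α/κ = 12.61/48.34 = 0.2609.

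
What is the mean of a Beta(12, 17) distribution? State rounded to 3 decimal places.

0.414

The Beta mean is α/(α+β) = 12/(12+17) = 0.414.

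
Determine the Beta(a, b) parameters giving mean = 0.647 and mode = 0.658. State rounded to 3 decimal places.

With s = a+b: μ = a/s and mode = (a−1)/(s−2). Eliminating a = μs,
μs − 1 = m(s−2) ⇒ s(μ−m) = 1−2m ⇒ s = -0.316/-0.011 = 28.7273.
So a = μs = 18.587, b = (1−μ)s = 10.141.

a = 18.587, b = 10.141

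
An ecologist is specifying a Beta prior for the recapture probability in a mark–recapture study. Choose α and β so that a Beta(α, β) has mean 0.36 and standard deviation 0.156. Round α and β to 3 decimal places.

α = 3.048, β = 5.419

Variance = 0.156² = 0.024336. The moment-matching identity α+β = μ(1−μ)/Var − 1 gives
α+β = 0.2304/0.024336 − 1 = 8.4675, so α = μ·8.4675 = 3.048 and β = (1−μ)·8.4675 = 5.419.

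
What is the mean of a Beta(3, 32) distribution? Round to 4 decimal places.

0.0857

E[X] = α/(α+β) = 3/35 = 0.0857.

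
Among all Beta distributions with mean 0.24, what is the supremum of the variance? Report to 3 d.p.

Var = μ(1−μ)/(α+β+1), which approaches μ(1−μ) as α+β → 0.
So the supremum is μ(1−μ) = 0.24×0.76 = 0.182.

0.182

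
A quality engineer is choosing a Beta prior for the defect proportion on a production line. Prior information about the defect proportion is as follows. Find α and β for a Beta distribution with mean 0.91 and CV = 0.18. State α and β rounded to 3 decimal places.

α = 1.868, β = 0.185

σ = CV·μ = 0.18×0.91 = 0.16380, so σ² = 0.026830.
s+1 = μ(1−μ)/σ² = 0.0819/0.026830 = 3.0525, so s = α+β = 2.0525.
α = μs = 1.868, β = (1−μ)s = 0.185.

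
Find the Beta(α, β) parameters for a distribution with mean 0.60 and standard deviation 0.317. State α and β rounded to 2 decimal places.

α = 0.83, β = 0.56

First σ² = 0.100489. Setting α = μn, β = (1−μ)n with n = α+β,
μ(1−μ)/(n+1) = 0.100489 ⇒ n+1 = 0.2400/0.100489 = 2.3883 ⇒ n = 1.3883.
Hence α = 0.60×1.3883 = 0.83, β = 0.40×1.3883 = 0.56.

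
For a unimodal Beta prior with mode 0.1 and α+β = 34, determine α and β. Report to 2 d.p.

For α,β>1 the mode is (α−1)/(α+β−2), so α = mode·(κ−2)+1 = 0.1×32+1 = 4.20.
And β = (1−mode)·(κ−2)+1 = 0.9×32+1 = 29.80.

α = 4.20, β = 29.80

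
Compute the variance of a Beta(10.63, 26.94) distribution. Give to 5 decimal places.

Var = αβ/[(α+β)²(α+β+1)] = (10.63×26.94)/(37.57²×38.57) = 286.3722/54441.743993 = 0.00526.

0.00526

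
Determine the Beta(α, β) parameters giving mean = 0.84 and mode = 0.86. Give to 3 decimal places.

α = 30.240, β = 5.760

With s = α+β: μ = α/s and mode = (α−1)/(s−2). Eliminating α = μs,
μs − 1 = m(s−2) ⇒ s(μ−m) = 1−2m ⇒ s = -0.72/-0.02 = 36.0000.
So α = μs = 30.240, β = (1−μ)s = 5.760.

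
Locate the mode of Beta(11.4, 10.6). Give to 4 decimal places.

0.5200

With α,β > 1, mode = (α−1)/(α+β−2) = 10.4/20.0 = 0.5200.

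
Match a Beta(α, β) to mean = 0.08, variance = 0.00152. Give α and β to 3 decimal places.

Write ν = α+β; then α = μν and Var = μ(1−μ)/(ν+1).
ν = μ(1−μ)/Var − 1 = 0.0736/0.00152 − 1 = 47.4211.
α = 0.08·47.4211 = 3.794, β = 0.92·47.4211 = 43.627.

α = 3.794, β = 43.627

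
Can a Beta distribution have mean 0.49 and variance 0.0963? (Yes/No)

A Beta with mean μ has variance μ(1−μ)/(α+β+1) < μ(1−μ).
Here μ(1−μ) = 0.49×0.51 = 0.2499, and 0.0963 < 0.2499.

Yes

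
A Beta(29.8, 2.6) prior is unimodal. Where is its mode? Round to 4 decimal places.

0.9474

The density x^(α−1)(1−x)^(β−1) is maximised at (α−1)/(α+β−2) = 28.8/30.4 = 0.9474.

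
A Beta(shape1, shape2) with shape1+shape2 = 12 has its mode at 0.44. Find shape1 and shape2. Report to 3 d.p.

shape1 = 5.400, shape2 = 6.600

Mode = (shape1−1)/(κ−2) with κ = shape1+shape2, so shape1−1 = 0.44·10 = 4.400.
shape1 = 5.400; shape2 = κ − shape1 = 6.600.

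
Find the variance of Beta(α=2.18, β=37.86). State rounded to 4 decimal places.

0.0013

μ = 2.18/40.04 = 0.054446; Var = μ(1−μ)/(α+β+1) = 0.0514812/41.04 = 0.0013.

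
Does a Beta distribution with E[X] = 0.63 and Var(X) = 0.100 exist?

Yes

For any Beta, Var(X) < E[X]·(1−E[X]).
Here μ(1−μ) = 0.63×0.37 = 0.2331, and 0.100 < 0.2331.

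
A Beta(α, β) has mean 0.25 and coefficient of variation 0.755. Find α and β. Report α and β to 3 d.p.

α = 1.066, β = 3.197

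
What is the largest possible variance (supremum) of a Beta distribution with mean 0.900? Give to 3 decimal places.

Var = μ(1−μ)/(α+β+1), which approaches μ(1−μ) as α+β → 0.
So the supremum is μ(1−μ) = 0.900×0.100 = 0.090.

0.090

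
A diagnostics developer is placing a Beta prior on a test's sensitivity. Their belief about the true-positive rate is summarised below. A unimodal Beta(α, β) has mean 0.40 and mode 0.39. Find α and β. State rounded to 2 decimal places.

With s = α+β: μ = α/s and mode = (α−1)/(s−2). Eliminating α = μs,
μs − 1 = m(s−2) ⇒ s(μ−m) = 1−2m ⇒ s = 0.22/0.01 = 22.0000.
So α = μs = 8.80, β = (1−μ)s = 13.20.

α = 8.80, β = 13.20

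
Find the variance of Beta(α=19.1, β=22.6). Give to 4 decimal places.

0.0058

μ = 19.1/41.7 = 0.458034; Var = μ(1−μ)/(α+β+1) = 0.2482388/42.7 = 0.0058.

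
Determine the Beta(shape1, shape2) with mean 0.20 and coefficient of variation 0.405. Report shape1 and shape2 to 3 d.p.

shape1 = 4.677, shape2 = 18.709

σ = CV·μ = 0.405×0.20 = 0.08100, so σ² = 0.006561.
s+1 = μ(1−μ)/σ² = 0.1600/0.006561 = 24.3865, so s = shape1+shape2 = 23.3865.
shape1 = μs = 4.677, shape2 = (1−μ)s = 18.709.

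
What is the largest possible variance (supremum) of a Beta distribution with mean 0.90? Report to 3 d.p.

For fixed mean μ the Beta variance is μ(1−μ)/(α+β+1), increasing as α+β decreases.
Its least upper bound (not attained) is μ(1−μ) = 0.90·0.10 = 0.090.

0.090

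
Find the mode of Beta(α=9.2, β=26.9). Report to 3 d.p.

The density x^(α−1)(1−x)^(β−1) is maximised at (α−1)/(α+β−2) = 8.2/34.1 = 0.240.

0.240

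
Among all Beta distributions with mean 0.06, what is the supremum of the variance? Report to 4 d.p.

0.0564

For fixed mean μ the Beta variance is μ(1−μ)/(α+β+1), increasing as α+β decreases.
Its least upper bound (not attained) is μ(1−μ) = 0.06·0.94 = 0.0564.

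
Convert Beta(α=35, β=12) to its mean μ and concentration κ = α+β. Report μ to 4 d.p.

μ = 0.7447, κ = 47

κ = α+β = 35+12 = 47; μ = α/κ = 35/47 = 0.7447.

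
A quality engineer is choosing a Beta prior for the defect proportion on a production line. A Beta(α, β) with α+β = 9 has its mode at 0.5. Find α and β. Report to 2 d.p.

α = 4.50, β = 4.50

Mode = (α−1)/(κ−2) with κ = α+β, so α−1 = 0.5·7 = 3.50.
α = 4.50; β = κ − α = 4.50.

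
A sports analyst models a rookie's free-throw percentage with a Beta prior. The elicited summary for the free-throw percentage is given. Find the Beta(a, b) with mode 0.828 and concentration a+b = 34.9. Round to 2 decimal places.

Since the density peak of Beta(a,b) is at (a−1)/(a+b−2),
a = 1 + 0.828(34.9−2) = 28.24 and b = 34.9 − 28.24 = 6.66.

a = 28.24, b = 6.66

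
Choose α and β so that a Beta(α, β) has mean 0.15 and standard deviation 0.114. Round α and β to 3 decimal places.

α = 1.322, β = 7.489

Variance = 0.114² = 0.012996. The moment-matching identity α+β = μ(1−μ)/Var − 1 gives
α+β = 0.1275/0.012996 − 1 = 8.8107, so α = μ·8.8107 = 1.322 and β = (1−μ)·8.8107 = 7.489.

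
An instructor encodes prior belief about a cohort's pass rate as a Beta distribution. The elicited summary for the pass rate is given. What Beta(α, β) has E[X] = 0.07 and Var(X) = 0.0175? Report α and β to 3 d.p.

By moment matching, α+β = μ(1−μ)/σ² − 1 = (0.07·0.93)/0.0175 − 1 = 3.7200 − 1 = 2.7200.
Since α/(α+β) = μ, α = 0.07·2.7200 = 0.190 and β = 0.93·2.7200 = 2.530.

α = 0.190, β = 2.530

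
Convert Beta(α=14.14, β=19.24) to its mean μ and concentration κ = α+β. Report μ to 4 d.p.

μ = 0.4236, κ = 33.38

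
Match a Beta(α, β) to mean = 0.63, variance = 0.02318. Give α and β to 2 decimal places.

Let s = α+β. The Beta variance is μ(1−μ)/(s+1).
So s+1 = μ(1−μ)/σ² = (0.63×0.37)/0.02318 = 0.2331/0.02318 = 10.0561, giving s = 9.0561.
Then α = μs = 0.63×9.0561 = 5.71 and β = (1−μ)s = 0.37×9.0561 = 3.35.

α = 5.71, β = 3.35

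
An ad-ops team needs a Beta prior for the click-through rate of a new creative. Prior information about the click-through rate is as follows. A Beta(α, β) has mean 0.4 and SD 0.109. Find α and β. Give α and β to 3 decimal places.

α = 7.680, β = 11.520

Variance = 0.109² = 0.011881. The moment-matching identity α+β = μ(1−μ)/Var − 1 gives
α+β = 0.24/0.011881 − 1 = 19.2003, so α = μ·19.2003 = 7.680 and β = (1−μ)·19.2003 = 11.520.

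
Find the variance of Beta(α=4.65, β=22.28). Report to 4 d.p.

0.0051

μ = 4.65/26.93 = 0.172670; Var = μ(1−μ)/(α+β+1) = 0.1428550/27.93 = 0.0051.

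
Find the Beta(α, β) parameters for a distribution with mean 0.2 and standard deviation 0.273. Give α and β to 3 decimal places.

σ² = 0.273² = 0.074529.
With s = α+β, Var = μ(1−μ)/(s+1), so s+1 = (0.2×0.8)/0.074529 = 2.1468 and s = 1.1468.
α = μs = 0.229, β = (1−μ)s = 0.917.

α = 0.229, β = 0.917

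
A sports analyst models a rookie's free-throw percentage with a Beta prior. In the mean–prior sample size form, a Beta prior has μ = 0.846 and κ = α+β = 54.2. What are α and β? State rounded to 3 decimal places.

α = μκ = 0.846×54.2 = 45.853 and β = (1−μ)κ = 0.154×54.2 = 8.347.

α = 45.853, β = 8.347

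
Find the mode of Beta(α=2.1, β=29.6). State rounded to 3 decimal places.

The density x^(α−1)(1−x)^(β−1) is maximised at (α−1)/(α+β−2) = 1.1/29.7 = 0.037.

0.037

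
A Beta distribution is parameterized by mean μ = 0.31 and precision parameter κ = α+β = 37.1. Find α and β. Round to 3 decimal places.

Split κ in proportion μ : (1−μ): α = 0.31·37.1 = 11.501, β = 37.1 − 11.501 = 25.599.

α = 11.501, β = 25.599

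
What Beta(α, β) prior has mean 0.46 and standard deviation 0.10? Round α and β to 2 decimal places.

α = 10.97, β = 12.87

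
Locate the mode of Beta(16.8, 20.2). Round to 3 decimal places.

The density x^(α−1)(1−x)^(β−1) is maximised at (α−1)/(α+β−2) = 15.8/35.0 = 0.451.

0.451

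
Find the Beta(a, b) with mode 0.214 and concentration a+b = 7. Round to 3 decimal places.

Mode = (a−1)/(κ−2) with κ = a+b, so a−1 = 0.214·5 = 1.070.
a = 2.070; b = κ − a = 4.930.

a = 2.070, b = 4.930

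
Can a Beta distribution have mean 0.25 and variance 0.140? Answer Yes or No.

The Beta variance bound is σ² < μ(1−μ).
Here μ(1−μ) = 0.25×0.75 = 0.1875, and 0.140 < 0.1875.

Yes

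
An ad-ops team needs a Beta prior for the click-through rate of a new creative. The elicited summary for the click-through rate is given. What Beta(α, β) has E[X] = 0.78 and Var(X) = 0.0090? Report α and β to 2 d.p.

By moment matching, α+β = μ(1−μ)/σ² − 1 = (0.78·0.22)/0.0090 − 1 = 19.0667 − 1 = 18.0667.
Since α/(α+β) = μ, α = 0.78·18.0667 = 14.09 and β = 0.22·18.0667 = 3.97.

α = 14.09, β = 3.97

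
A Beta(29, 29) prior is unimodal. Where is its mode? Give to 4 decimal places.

The density x^(α−1)(1−x)^(β−1) is maximised at (α−1)/(α+β−2) = 28/56 = 0.5000.

0.5000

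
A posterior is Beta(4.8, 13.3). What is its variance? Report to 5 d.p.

μ = 4.8/18.1 = 0.265193; Var = μ(1−μ)/(α+β+1) = 0.1948658/19.1 = 0.01020.

0.01020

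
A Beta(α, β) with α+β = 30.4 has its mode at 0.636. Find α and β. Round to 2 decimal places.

α = 19.06, β = 11.34

Since the density peak of Beta(α,β) is at (α−1)/(α+β−2),
α = 1 + 0.636(30.4−2) = 19.06 and β = 30.4 − 19.06 = 11.34.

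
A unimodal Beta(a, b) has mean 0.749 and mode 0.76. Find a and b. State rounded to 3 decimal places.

a = 35.407, b = 11.865

With s = a+b: μ = a/s and mode = (a−1)/(s−2). Eliminating a = μs,
μs − 1 = m(s−2) ⇒ s(μ−m) = 1−2m ⇒ s = -0.52/-0.011 = 47.2727.
So a = μs = 35.407, b = (1−μ)s = 11.865.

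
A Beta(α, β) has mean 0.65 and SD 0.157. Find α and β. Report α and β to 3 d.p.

α = 5.349, β = 2.880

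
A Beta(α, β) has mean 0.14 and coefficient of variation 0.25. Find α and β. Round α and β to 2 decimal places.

Var = (CV·μ)² = (0.25×0.14)² = 0.001225.
α+β = μ(1−μ)/Var − 1 = 0.1204/0.001225 − 1 = 97.2857.
Thus α = 0.14·97.2857 = 13.62 and β = 0.86·97.2857 = 83.67.

α = 13.62, β = 83.67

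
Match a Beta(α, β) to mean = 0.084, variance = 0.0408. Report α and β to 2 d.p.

Let s = α+β. The Beta variance is μ(1−μ)/(s+1).
So s+1 = μ(1−μ)/σ² = (0.084×0.916)/0.0408 = 0.076944/0.0408 = 1.8859, giving s = 0.8859.
Then α = μs = 0.084×0.8859 = 0.07 and β = (1−μ)s = 0.916×0.8859 = 0.81.

α = 0.07, β = 0.81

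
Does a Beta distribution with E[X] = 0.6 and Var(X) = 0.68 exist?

A Beta with mean μ has variance μ(1−μ)/(α+β+1) < μ(1−μ).
Here μ(1−μ) = 0.6×0.4 = 0.24, and 0.68 ≥ 0.24.

No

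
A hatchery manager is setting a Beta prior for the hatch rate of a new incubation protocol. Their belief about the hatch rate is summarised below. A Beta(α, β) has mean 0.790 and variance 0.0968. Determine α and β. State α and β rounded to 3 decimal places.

Let s = α+β. The Beta variance is μ(1−μ)/(s+1).
So s+1 = μ(1−μ)/σ² = (0.790×0.210)/0.0968 = 0.165900/0.0968 = 1.7138, giving s = 0.7138.
Then α = μs = 0.790×0.7138 = 0.564 and β = (1−μ)s = 0.210×0.7138 = 0.150.

α = 0.564, β = 0.150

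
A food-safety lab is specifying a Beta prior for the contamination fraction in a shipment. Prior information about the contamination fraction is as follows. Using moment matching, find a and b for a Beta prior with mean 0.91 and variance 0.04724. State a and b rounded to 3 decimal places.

By moment matching, a+b = μ(1−μ)/σ² − 1 = (0.91·0.09)/0.04724 − 1 = 1.7337 − 1 = 0.7337.
Since a/(a+b) = μ, a = 0.91·0.7337 = 0.668 and b = 0.09·0.7337 = 0.066.

a = 0.668, b = 0.066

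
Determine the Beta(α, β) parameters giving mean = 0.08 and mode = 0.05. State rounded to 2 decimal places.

α = 2.40, β = 27.60

Let s = α+β. Mean gives α = μs = 0.08s; mode gives (α−1)/(s−2) = 0.05.
Substituting: 0.08s − 1 = 0.05(s−2) = 0.05s − 0.10, so 0.03s = 0.90 and s = 30.0000.
Then α = 0.08×30.0000 = 2.40 and β = s−α = 27.60.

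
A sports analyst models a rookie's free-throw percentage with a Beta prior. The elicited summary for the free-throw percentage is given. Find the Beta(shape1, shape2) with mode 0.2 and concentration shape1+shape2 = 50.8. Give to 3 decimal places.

shape1 = 10.760, shape2 = 40.040

Mode = (shape1−1)/(κ−2) with κ = shape1+shape2, so shape1−1 = 0.2·48.8 = 9.760.
shape1 = 10.760; shape2 = κ − shape1 = 40.040.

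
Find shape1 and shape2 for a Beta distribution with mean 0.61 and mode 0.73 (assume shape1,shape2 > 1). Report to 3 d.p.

With s = shape1+shape2: μ = shape1/s and mode = (shape1−1)/(s−2). Eliminating shape1 = μs,
μs − 1 = m(s−2) ⇒ s(μ−m) = 1−2m ⇒ s = -0.46/-0.12 = 3.8333.
So shape1 = μs = 2.338, shape2 = (1−μ)s = 1.495.

shape1 = 2.338, shape2 = 1.495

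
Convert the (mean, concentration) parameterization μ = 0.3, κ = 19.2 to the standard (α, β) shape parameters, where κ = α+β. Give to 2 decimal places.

α = 5.76, β = 13.44

α = μκ = 0.3×19.2 = 5.76 and β = (1−μ)κ = 0.7×19.2 = 13.44.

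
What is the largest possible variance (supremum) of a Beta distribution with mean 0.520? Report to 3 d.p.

0.250

For fixed mean μ the Beta variance is μ(1−μ)/(α+β+1), increasing as α+β decreases.
Its least upper bound (not attained) is μ(1−μ) = 0.520·0.480 = 0.250.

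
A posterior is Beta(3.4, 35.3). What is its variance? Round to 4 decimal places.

Var = αβ/[(α+β)²(α+β+1)] = (3.4×35.3)/(38.7²×39.7) = 120.02/59458.293 = 0.0020.

0.0020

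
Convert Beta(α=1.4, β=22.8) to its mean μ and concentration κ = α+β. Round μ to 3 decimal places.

μ = 0.058, κ = 24.2

κ = α+β = 1.4+22.8 = 24.2; μ = α/κ = 1.4/24.2 = 0.058.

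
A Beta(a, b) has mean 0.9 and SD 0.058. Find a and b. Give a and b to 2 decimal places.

a = 23.18, b = 2.58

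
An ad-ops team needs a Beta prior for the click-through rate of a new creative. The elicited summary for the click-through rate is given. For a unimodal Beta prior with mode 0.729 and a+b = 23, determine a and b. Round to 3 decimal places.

For a,b>1 the mode is (a−1)/(a+b−2), so a = mode·(κ−2)+1 = 0.729×21+1 = 16.309.
And b = (1−mode)·(κ−2)+1 = 0.271×21+1 = 6.691.

a = 16.309, b = 6.691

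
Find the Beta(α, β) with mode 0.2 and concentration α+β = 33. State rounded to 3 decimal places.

Mode = (α−1)/(κ−2) with κ = α+β, so α−1 = 0.2·31 = 6.200.
α = 7.200; β = κ − α = 25.800.

α = 7.200, β = 25.800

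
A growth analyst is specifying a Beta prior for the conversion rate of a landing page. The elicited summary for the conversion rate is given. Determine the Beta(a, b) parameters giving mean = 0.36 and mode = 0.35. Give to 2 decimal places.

Let s = a+b. Mean gives a = μs = 0.36s; mode gives (a−1)/(s−2) = 0.35.
Substituting: 0.36s − 1 = 0.35(s−2) = 0.35s − 0.70, so 0.01s = 0.30 and s = 30.0000.
Then a = 0.36×30.0000 = 10.80 and b = s−a = 19.20.

a = 10.80, b = 19.20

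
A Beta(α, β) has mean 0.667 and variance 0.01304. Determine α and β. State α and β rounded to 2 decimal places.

Write ν = α+β; then α = μν and Var = μ(1−μ)/(ν+1).
ν = μ(1−μ)/Var − 1 = 0.222111/0.01304 − 1 = 16.0331.
α = 0.667·16.0331 = 10.69, β = 0.333·16.0331 = 5.34.

α = 10.69, β = 5.34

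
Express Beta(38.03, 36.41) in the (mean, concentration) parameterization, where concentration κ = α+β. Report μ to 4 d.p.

μ = 0.5109, κ = 74.44

κ = α+β = 38.03+36.41 = 74.44; μ = α/κ = 38.03/74.44 = 0.5109.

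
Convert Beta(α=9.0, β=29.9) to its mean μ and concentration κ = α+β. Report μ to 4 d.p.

κ = α+β = 9.0+29.9 = 38.9; μ = α/κ = 9.0/38.9 = 0.2314.

μ = 0.2314, κ = 38.9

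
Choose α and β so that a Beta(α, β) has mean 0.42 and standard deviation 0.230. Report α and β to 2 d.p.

α = 1.51, β = 2.09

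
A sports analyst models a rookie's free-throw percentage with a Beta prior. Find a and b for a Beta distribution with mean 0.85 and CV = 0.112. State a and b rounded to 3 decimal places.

σ = CV·μ = 0.112×0.85 = 0.09520, so σ² = 0.009063.
s+1 = μ(1−μ)/σ² = 0.1275/0.009063 = 14.0681, so s = a+b = 13.0681.
a = μs = 11.108, b = (1−μ)s = 1.960.

a = 11.108, b = 1.960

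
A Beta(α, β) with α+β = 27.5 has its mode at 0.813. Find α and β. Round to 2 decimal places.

For α,β>1 the mode is (α−1)/(α+β−2), so α = mode·(κ−2)+1 = 0.813×25.5+1 = 21.73.
And β = (1−mode)·(κ−2)+1 = 0.187×25.5+1 = 5.77.

α = 21.73, β = 5.77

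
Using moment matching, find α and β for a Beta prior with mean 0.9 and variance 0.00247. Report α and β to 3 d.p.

Let s = α+β. The Beta variance is μ(1−μ)/(s+1).
So s+1 = μ(1−μ)/σ² = (0.9×0.1)/0.00247 = 0.09/0.00247 = 36.4372, giving s = 35.4372.
Then α = μs = 0.9×35.4372 = 31.894 and β = (1−μ)s = 0.1×35.4372 = 3.544.

α = 31.894, β = 3.544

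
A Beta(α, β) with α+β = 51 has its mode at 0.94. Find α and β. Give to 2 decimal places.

For α,β>1 the mode is (α−1)/(α+β−2), so α = mode·(κ−2)+1 = 0.94×49+1 = 47.06.
And β = (1−mode)·(κ−2)+1 = 0.06×49+1 = 3.94.

α = 47.06, β = 3.94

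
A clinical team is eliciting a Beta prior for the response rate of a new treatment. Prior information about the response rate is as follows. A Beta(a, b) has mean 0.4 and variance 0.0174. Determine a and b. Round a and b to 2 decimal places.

Let s = a+b. The Beta variance is μ(1−μ)/(s+1).
So s+1 = μ(1−μ)/σ² = (0.4×0.6)/0.0174 = 0.24/0.0174 = 13.7931, giving s = 12.7931.
Then a = μs = 0.4×12.7931 = 5.12 and b = (1−μ)s = 0.6×12.7931 = 7.68.

a = 5.12, b = 7.68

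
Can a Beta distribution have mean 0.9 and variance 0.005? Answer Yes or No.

For any Beta, Var(X) < E[X]·(1−E[X]).
Here μ(1−μ) = 0.9×0.1 = 0.09, and 0.005 < 0.09.

Yes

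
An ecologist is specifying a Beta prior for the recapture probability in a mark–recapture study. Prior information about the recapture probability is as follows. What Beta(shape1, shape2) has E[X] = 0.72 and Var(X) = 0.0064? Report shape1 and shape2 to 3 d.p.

shape1 = 21.960, shape2 = 8.540

Write ν = shape1+shape2; then shape1 = μν and Var = μ(1−μ)/(ν+1).
ν = μ(1−μ)/Var − 1 = 0.2016/0.0064 − 1 = 30.5000.
shape1 = 0.72·30.5000 = 21.960, shape2 = 0.28·30.5000 = 8.540.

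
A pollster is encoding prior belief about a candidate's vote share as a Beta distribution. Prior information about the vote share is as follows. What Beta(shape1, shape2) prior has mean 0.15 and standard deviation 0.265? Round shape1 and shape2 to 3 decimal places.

First σ² = 0.070225. Setting shape1 = μn, shape2 = (1−μ)n with n = shape1+shape2,
μ(1−μ)/(n+1) = 0.070225 ⇒ n+1 = 0.1275/0.070225 = 1.8156 ⇒ n = 0.8156.
Hence shape1 = 0.15×0.8156 = 0.122, shape2 = 0.85×0.8156 = 0.693.

shape1 = 0.122, shape2 = 0.693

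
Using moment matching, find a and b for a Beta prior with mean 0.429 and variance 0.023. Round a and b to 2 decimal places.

Let s = a+b. The Beta variance is μ(1−μ)/(s+1).
So s+1 = μ(1−μ)/σ² = (0.429×0.571)/0.023 = 0.244959/0.023 = 10.6504, giving s = 9.6504.
Then a = μs = 0.429×9.6504 = 4.14 and b = (1−μ)s = 0.571×9.6504 = 5.51.

a = 4.14, b = 5.51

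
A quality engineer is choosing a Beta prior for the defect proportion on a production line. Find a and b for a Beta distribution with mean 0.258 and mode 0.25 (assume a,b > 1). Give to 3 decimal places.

a = 16.125, b = 46.375

Let s = a+b. Mean gives a = μs = 0.258s; mode gives (a−1)/(s−2) = 0.25.
Substituting: 0.258s − 1 = 0.25(s−2) = 0.25s − 0.50, so 0.008s = 0.50 and s = 62.5000.
Then a = 0.258×62.5000 = 16.125 and b = s−a = 46.375.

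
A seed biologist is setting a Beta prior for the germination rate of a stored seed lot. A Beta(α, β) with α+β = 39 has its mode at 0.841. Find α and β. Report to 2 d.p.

α = 32.12, β = 6.88

Since the density peak of Beta(α,β) is at (α−1)/(α+β−2),
α = 1 + 0.841(39−2) = 32.12 and β = 39 − 32.12 = 6.88.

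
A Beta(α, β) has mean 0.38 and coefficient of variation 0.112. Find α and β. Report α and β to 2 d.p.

α = 49.05, β = 80.02

Var = (CV·μ)² = (0.112×0.38)² = 0.001811.
α+β = μ(1−μ)/Var − 1 = 0.2356/0.001811 − 1 = 129.0685.
Thus α = 0.38·129.0685 = 49.05 and β = 0.62·129.0685 = 80.02.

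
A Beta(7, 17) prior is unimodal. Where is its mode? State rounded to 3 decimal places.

With α,β > 1, mode = (α−1)/(α+β−2) = 6/22 = 0.273.

0.273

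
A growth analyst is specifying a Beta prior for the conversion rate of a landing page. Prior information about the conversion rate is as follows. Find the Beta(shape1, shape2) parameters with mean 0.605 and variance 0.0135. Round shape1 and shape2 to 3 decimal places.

shape1 = 10.105, shape2 = 6.597

Let s = shape1+shape2. The Beta variance is μ(1−μ)/(s+1).
So s+1 = μ(1−μ)/σ² = (0.605×0.395)/0.0135 = 0.238975/0.0135 = 17.7019, giving s = 16.7019.
Then shape1 = μs = 0.605×16.7019 = 10.105 and shape2 = (1−μ)s = 0.395×16.7019 = 6.597.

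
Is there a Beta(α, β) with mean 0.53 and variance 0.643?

A Beta with mean μ has variance μ(1−μ)/(α+β+1) < μ(1−μ).
Here μ(1−μ) = 0.53×0.47 = 0.2491, and 0.643 ≥ 0.2491.

No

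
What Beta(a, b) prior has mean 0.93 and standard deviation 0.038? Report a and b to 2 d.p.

First σ² = 0.001444. Setting a = μn, b = (1−μ)n with n = a+b,
μ(1−μ)/(n+1) = 0.001444 ⇒ n+1 = 0.0651/0.001444 = 45.0831 ⇒ n = 44.0831.
Hence a = 0.93×44.0831 = 41.00, b = 0.07×44.0831 = 3.09.

a = 41.00, b = 3.09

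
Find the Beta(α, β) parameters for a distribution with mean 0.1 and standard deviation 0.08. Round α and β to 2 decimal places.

α = 1.31, β = 11.76

Variance = 0.08² = 0.0064. The moment-matching identity α+β = μ(1−μ)/Var − 1 gives
α+β = 0.09/0.0064 − 1 = 13.0625, so α = μ·13.0625 = 1.31 and β = (1−μ)·13.0625 = 11.76.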